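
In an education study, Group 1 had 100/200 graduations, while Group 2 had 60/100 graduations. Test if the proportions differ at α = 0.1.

p̂₁ = 0.5, p̂₂ = 0.6, pooled p̂ = 0.533. z = -1.637. Critical: ±1.645. Fail to reject H₀.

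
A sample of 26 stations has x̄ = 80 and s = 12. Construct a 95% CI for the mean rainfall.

CI = x̄ ± t*(s/√n) = 80 ± 2.06(12/√26) = (75.15, 84.85)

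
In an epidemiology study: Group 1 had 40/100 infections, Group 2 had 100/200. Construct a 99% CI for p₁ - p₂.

p̂₁ = 0.4, p̂₂ = 0.5. Difference = -0.1. CI = (-0.256, 0.056)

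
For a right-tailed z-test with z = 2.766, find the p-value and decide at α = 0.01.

p = P(Z > 2.766) = 1 - Φ(2.766) ≈ 0.0028. Since p < 0.01, reject H₀ (significant) at α = 0.01.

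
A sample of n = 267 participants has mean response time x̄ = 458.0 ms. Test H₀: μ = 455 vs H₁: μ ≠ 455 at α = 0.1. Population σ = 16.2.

z = (x̄ - μ₀)/(σ/√n) = (458.0 - 455)/(16.2/√267) = 3.026. Critical value: ±1.645. Since |3.026| > 1.645, Reject H₀.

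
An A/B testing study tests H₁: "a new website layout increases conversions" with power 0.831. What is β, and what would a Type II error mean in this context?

β = 1 - power = 1 - 0.831 = 0.169. A Type II error is failing to reject H₀ when H₀ is false (false negative) — here, failing to conclude that a new website layout increases conversions when in fact it is true. Consequence: discarding a layout that would have improved conversions — lost revenue.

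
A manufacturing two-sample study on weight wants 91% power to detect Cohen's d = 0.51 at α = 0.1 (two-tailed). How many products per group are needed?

z_{α/2} = 1.645, z_β = Φ⁻¹(0.91) = 1.341. For medium effect (d = 0.51): n per group = 2(z_{α/2} + z_β)²/d² = 2(1.645 + 1.341)²/0.51² = 68.6 → 69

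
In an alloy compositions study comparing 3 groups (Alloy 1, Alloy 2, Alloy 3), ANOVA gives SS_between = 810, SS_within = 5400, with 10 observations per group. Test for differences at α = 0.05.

df_between = 2, df_within = 27. F = MS_between/MS_within = 405.0/200.0 = 2.025. F_crit ≈ 3.354. Fail to reject H₀.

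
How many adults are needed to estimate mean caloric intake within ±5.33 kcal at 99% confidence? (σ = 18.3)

n = (z*σ/E)² = (2.576×18.3/5.33)² = 78.2 → n = 79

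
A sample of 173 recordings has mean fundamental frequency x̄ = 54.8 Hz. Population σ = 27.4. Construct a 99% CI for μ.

CI = x̄ ± z*(σ/√n) = 54.8 ± 2.576(27.4/√173) = 54.8 ± 5.37 = (49.43, 60.17)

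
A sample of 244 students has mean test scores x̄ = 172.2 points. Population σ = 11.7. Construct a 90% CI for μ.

CI = x̄ ± z*(σ/√n) = 172.2 ± 1.645(11.7/√244) = 172.2 ± 1.23 = (170.97, 173.43)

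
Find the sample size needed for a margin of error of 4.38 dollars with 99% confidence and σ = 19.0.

n = (z*σ/E)² = (2.576×19.0/4.38)² = 124.9 → n = 125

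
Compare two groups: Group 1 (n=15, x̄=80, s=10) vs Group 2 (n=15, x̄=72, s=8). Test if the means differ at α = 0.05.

Pooled sp = 9.06. t = 2.419, df = 28. Critical t = ±2.048. Reject H₀.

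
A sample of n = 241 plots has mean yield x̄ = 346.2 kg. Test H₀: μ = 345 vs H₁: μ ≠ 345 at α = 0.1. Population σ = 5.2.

z = (x̄ - μ₀)/(σ/√n) = (346.2 - 345)/(5.2/√241) = 3.583. Critical value: ±1.645. Since |3.583| > 1.645, Reject H₀.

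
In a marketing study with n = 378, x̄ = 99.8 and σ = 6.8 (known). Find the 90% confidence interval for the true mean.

CI = x̄ ± z*(σ/√n) = 99.8 ± 1.645(6.8/√378) = 99.8 ± 0.58 = (99.22, 100.38)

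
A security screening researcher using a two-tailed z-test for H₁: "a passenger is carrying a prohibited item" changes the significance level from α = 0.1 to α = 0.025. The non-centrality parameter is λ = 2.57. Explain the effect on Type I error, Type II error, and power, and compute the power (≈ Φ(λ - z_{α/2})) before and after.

Decreasing α from 0.1 to 0.025:
• Type I error rate decreases (α is the Type I rate by definition).
• Critical value moves from z_{α/2} = 1.645 to 2.241, so power = Φ(λ - z_{α/2}) goes from Φ(2.57 - 1.645) = 0.823 to Φ(2.57 - 2.241) = 0.629.
• Type II error rate β = 1 - power therefore increases (0.177 → 0.371).
Appropriate when false positives are costly — here, detaining an innocent passenger — delay and inconvenience.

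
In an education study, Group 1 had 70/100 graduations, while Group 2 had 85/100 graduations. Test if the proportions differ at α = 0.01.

p̂₁ = 0.7, p̂₂ = 0.85, pooled p̂ = 0.775. z = -2.54. Critical: ±2.576. Fail to reject H₀.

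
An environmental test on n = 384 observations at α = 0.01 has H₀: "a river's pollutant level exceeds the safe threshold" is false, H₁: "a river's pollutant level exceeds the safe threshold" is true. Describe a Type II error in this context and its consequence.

Type II error: failing to reject H₀ when it is false — concluding that a river's pollutant level exceeds the safe threshold is not supported when in fact it is. Consequence: allowing unsafe pollution to continue.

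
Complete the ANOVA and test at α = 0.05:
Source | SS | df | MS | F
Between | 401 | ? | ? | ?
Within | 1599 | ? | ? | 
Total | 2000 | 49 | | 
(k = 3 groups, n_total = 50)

df_between = 2, df_within = 47. MS_between = 200.5, MS_within = 34.02. F = 5.893, F_crit ≈ 3.195. Reject H₀.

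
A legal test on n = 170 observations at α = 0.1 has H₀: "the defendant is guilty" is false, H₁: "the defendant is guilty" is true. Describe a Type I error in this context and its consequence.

Type I error: rejecting H₀ when it is true — concluding that the defendant is guilty when in fact it is not. Consequence: convicting an innocent person.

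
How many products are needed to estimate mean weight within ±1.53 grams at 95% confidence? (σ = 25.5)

n = (z*σ/E)² = (1.96×25.5/1.53)² = 1067.1 → n = 1068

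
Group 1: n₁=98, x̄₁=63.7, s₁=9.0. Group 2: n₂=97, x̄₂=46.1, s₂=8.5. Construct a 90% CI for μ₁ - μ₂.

Difference = 17.6. SE = √(9.0²/98 + 8.5²/97) = 1.254. CI = (15.54, 19.66)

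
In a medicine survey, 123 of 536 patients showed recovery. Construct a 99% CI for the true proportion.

p̂ = 0.229. CI = p̂ ± z*√(p̂(1-p̂)/n) = (0.183, 0.276)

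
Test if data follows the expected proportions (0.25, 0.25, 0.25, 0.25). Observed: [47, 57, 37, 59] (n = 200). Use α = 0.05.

Expected: [50.0, 50.0, 50.0, 50.0]. χ² = 6.16. df = 3, critical = 7.815. Fail to reject H₀.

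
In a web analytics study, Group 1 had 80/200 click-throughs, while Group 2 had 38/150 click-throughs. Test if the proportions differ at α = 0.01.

p̂₁ = 0.4, p̂₂ = 0.253, pooled p̂ = 0.337. z = 2.872. Critical: ±2.576. Reject H₀.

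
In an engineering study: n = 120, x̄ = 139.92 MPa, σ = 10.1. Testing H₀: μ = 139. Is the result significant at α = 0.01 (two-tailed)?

z = (139.92 - 139)/(10.1/√120) = 0.998. Since |z| ≤ 2.576, not significant at α = 0.01.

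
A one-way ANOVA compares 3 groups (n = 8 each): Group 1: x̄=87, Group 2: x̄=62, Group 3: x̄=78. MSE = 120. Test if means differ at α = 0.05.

Grand mean = 75.67. SS_between = 2565.33, MS_between = 1282.67. F = 10.689, F_crit ≈ 3.467. Reject H₀.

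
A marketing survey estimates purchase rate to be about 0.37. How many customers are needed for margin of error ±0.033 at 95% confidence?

n = z²p(1-p)/E² = 1.96²×0.37×0.63/0.033² = 822.3 → n = 823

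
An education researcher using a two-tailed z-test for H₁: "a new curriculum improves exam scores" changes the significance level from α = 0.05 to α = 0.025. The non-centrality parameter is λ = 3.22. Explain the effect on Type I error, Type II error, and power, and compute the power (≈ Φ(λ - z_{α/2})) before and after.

Decreasing α from 0.05 to 0.025:
• Type I error rate decreases (α is the Type I rate by definition).
• Critical value moves from z_{α/2} = 1.96 to 2.241, so power = Φ(λ - z_{α/2}) goes from Φ(3.22 - 1.96) = 0.896 to Φ(3.22 - 2.241) = 0.836.
• Type II error rate β = 1 - power therefore increases (0.104 → 0.164).
Appropriate when false positives are costly — here, adopting a curriculum that gives no real benefit — disruption for nothing.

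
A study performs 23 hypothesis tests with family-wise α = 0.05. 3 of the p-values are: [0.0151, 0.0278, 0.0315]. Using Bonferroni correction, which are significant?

Bonferroni α = 0.05/23 = 0.00217. None of the given p-values are significant.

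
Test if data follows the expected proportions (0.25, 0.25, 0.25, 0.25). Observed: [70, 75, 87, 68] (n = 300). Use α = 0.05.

Expected: [75.0, 75.0, 75.0, 75.0]. χ² = 2.907. df = 3, critical = 7.815. Fail to reject H₀.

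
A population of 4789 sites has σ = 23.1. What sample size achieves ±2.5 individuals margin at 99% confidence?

Without FPC: n₀ = (2.576×23.1/2.5)² = 566.547. With FPC: n = n₀N/(n₀+N-1) = 506.7 → n = 507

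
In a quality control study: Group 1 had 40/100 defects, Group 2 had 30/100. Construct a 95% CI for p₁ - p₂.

p̂₁ = 0.4, p̂₂ = 0.3. Difference = 0.1. CI = (-0.031, 0.231)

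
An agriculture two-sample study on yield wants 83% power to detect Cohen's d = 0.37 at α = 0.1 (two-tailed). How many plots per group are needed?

z_{α/2} = 1.645, z_β = Φ⁻¹(0.83) = 0.954. For small effect (d = 0.37): n per group = 2(z_{α/2} + z_β)²/d² = 2(1.645 + 0.954)²/0.37² = 98.7 → 99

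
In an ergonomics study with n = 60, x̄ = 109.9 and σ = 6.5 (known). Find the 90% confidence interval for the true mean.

CI = x̄ ± z*(σ/√n) = 109.9 ± 1.645(6.5/√60) = 109.9 ± 1.38 = (108.52, 111.28)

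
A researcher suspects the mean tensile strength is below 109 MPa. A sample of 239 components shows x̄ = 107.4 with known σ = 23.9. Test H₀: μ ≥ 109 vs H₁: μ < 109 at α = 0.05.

z = -1.035. Critical value: -1.645. Fail to reject H₀.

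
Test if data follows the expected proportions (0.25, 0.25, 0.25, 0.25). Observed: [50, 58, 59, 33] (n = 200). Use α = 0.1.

Expected: [50.0, 50.0, 50.0, 50.0]. χ² = 8.68. df = 3, critical = 6.251. Reject H₀.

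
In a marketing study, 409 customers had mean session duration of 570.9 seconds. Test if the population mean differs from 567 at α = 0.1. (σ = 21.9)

z = (x̄ - μ₀)/(σ/√n) = (570.9 - 567)/(21.9/√409) = 3.601. Critical value: ±1.645. Since |3.601| > 1.645, Reject H₀.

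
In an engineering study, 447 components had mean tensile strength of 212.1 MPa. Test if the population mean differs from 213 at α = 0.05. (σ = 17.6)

z = (x̄ - μ₀)/(σ/√n) = (212.1 - 213)/(17.6/√447) = -1.081. Critical value: ±1.96. Since |-1.081| ≤ 1.96, Fail to reject H₀.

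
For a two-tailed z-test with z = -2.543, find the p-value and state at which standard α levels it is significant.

p = 2·P(Z > |-2.543|) = 2·(1 - Φ(2.543)) ≈ 0.011. Significant at α = 0.1; Significant at α = 0.05.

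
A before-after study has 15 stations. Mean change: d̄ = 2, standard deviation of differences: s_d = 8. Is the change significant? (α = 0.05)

t = d̄/(s_d/√n) = 2/(8/√15) = 0.968. df = 14, critical t = ±2.145. Fail to reject H₀.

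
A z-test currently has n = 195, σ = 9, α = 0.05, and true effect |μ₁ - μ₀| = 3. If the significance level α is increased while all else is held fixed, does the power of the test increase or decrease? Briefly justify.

Power increases: a larger α lowers the critical value, so more of the H₁ sampling distribution falls in the rejection region.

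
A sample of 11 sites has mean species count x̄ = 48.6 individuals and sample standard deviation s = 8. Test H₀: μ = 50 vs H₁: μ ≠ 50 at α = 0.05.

t = (x̄ - μ₀)/(s/√n) = (48.6 - 50)/(8/√11) = -0.58. df = 10, critical t = ±2.228. Fail to reject H₀.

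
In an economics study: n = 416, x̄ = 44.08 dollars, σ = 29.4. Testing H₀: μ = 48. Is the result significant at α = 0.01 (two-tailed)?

z = (44.08 - 48)/(29.4/√416) = -2.719. Since |z| > 2.576, significant at α = 0.01.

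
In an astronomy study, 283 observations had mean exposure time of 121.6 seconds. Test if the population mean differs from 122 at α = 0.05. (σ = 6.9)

z = (x̄ - μ₀)/(σ/√n) = (121.6 - 122)/(6.9/√283) = -0.975. Critical value: ±1.96. Since |-0.975| ≤ 1.96, Fail to reject H₀.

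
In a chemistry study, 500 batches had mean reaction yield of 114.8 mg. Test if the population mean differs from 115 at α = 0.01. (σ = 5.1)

z = (x̄ - μ₀)/(σ/√n) = (114.8 - 115)/(5.1/√500) = -0.877. Critical value: ±2.576. Since |-0.877| ≤ 2.576, Fail to reject H₀.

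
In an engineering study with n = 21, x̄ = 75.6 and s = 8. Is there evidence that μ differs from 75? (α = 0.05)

t = (x̄ - μ₀)/(s/√n) = (75.6 - 75)/(8/√21) = 0.344. df = 20, critical t = ±2.086. Fail to reject H₀.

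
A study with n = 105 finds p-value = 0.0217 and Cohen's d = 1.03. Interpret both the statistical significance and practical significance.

Statistically significant (p = 0.0217 < 0.05). Cohen's d = 1.03 indicates a large effect size. Both statistical and practical significance should be considered.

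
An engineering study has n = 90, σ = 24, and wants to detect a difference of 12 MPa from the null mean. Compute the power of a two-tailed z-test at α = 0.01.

SE = σ/√n = 24/√90 = 2.53. Non-centrality λ = d/SE = 12/2.53 = 4.743. Power ≈ Φ(λ - z_{α/2}) = Φ(4.743 - 2.576) = Φ(2.167) = 0.985.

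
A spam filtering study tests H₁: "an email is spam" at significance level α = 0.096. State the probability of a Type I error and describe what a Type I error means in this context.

P(Type I error) = α = 0.096. A Type I error is rejecting H₀ when H₀ is actually true (false positive) — here, concluding that an email is spam when in fact this is not the case. Consequence: a legitimate email is sent to the spam folder and the user misses it.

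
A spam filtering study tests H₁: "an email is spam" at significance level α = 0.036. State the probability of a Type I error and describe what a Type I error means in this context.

P(Type I error) = α = 0.036. A Type I error is rejecting H₀ when H₀ is actually true (false positive) — here, concluding that an email is spam when in fact this is not the case. Consequence: a legitimate email is sent to the spam folder and the user misses it.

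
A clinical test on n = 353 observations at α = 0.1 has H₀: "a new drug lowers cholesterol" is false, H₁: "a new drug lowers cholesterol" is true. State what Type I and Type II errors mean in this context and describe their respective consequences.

Type I (false positive): concluding that a new drug lowers cholesterol when it is not — approving an ineffective drug — patients take a useless medication and may skip effective alternatives. Type II (false negative): failing to conclude that a new drug lowers cholesterol when it is — shelving an effective drug — patients miss out on a treatment that would have helped. Which is costlier depends on domain priorities and is a judgement call rather than a statistical fact.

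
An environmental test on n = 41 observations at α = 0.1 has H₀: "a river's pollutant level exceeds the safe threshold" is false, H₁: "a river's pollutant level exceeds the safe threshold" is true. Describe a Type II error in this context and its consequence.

Type II error: failing to reject H₀ when it is false — concluding that a river's pollutant level exceeds the safe threshold is not supported when in fact it is. Consequence: allowing unsafe pollution to continue.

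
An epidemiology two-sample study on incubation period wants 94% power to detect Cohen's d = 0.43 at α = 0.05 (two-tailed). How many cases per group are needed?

z_{α/2} = 1.96, z_β = Φ⁻¹(0.94) = 1.555. For small effect (d = 0.43): n per group = 2(z_{α/2} + z_β)²/d² = 2(1.96 + 1.555)²/0.43² = 133.6 → 134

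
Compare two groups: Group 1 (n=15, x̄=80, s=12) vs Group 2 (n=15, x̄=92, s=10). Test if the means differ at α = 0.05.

Pooled sp = 11.05. t = -2.975, df = 28. Critical t = ±2.048. Reject H₀.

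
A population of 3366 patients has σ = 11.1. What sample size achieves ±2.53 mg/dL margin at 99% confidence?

Without FPC: n₀ = (2.576×11.1/2.53)² = 127.731. With FPC: n = n₀N/(n₀+N-1) = 123.1 → n = 124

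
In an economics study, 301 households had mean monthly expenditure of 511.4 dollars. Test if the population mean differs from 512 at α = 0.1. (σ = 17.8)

z = (x̄ - μ₀)/(σ/√n) = (511.4 - 512)/(17.8/√301) = -0.585. Critical value: ±1.645. Since |-0.585| ≤ 1.645, Fail to reject H₀.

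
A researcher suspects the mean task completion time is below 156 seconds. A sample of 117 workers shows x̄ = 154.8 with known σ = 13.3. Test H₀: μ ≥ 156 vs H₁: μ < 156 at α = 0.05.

z = -0.976. Critical value: -1.645. Fail to reject H₀.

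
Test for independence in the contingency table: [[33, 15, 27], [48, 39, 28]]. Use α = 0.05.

χ² = 5.275. df = 2, critical = 5.991. Fail to reject H₀. No evidence of dependence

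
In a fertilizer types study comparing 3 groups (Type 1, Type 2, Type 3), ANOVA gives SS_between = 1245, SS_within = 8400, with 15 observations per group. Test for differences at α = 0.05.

df_between = 2, df_within = 42. F = MS_between/MS_within = 622.5/200.0 = 3.112. F_crit ≈ 3.22. Fail to reject H₀.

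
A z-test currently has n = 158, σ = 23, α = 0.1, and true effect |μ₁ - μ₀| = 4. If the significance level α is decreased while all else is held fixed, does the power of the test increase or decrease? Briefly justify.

Power decreases: a smaller α raises the critical value, so less of the H₁ sampling distribution falls in the rejection region.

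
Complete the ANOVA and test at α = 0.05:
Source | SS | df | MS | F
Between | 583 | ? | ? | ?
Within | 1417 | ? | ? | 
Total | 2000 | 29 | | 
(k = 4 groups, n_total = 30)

df_between = 3, df_within = 26. MS_between = 194.33, MS_within = 54.5. F = 3.566, F_crit ≈ 2.975. Reject H₀.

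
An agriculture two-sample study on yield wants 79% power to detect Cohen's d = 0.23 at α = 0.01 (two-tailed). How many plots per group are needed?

z_{α/2} = 2.576, z_β = Φ⁻¹(0.79) = 0.806. For small effect (d = 0.23): n per group = 2(z_{α/2} + z_β)²/d² = 2(2.576 + 0.806)²/0.23² = 432.4 → 433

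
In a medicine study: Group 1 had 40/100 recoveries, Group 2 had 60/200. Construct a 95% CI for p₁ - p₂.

p̂₁ = 0.4, p̂₂ = 0.3. Difference = 0.1. CI = (-0.015, 0.215)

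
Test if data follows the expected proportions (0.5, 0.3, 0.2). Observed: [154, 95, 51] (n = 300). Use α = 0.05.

Expected: [150.0, 90.0, 60.0]. χ² = 1.734. df = 2, critical = 5.991. Fail to reject H₀.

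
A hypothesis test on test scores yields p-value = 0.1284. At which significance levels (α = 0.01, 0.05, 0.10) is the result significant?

p = 0.1284. Not significant at any of the given levels.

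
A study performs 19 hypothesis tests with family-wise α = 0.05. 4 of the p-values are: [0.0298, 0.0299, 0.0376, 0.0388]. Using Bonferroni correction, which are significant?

Bonferroni α = 0.05/19 = 0.00263. None of the given p-values are significant.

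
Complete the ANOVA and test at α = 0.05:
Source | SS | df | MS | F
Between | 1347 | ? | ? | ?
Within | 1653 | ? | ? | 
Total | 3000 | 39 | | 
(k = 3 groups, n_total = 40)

df_between = 2, df_within = 37. MS_between = 673.5, MS_within = 44.68. F = 15.075, F_crit ≈ 3.252. Reject H₀.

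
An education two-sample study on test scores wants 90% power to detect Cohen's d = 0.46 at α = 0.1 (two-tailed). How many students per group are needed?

z_{α/2} = 1.645, z_β = Φ⁻¹(0.9) = 1.282. For small effect (d = 0.46): n per group = 2(z_{α/2} + z_β)²/d² = 2(1.645 + 1.282)²/0.46² = 81.0 → 81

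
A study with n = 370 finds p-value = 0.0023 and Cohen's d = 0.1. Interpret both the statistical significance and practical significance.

Statistically significant (p = 0.0023 < 0.05). Cohen's d = 0.1 indicates a very small effect size. Both statistical and practical significance should be considered.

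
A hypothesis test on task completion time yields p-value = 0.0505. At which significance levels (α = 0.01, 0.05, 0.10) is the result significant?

p = 0.0505. Significant at: α = 0.1.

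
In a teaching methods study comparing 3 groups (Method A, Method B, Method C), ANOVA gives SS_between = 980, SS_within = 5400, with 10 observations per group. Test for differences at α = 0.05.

df_between = 2, df_within = 27. F = MS_between/MS_within = 490.0/200.0 = 2.45. F_crit ≈ 3.354. Fail to reject H₀.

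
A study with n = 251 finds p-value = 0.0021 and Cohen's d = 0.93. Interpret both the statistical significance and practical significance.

Statistically significant (p = 0.0021 < 0.05). Cohen's d = 0.93 indicates a large effect size. Both statistical and practical significance should be considered.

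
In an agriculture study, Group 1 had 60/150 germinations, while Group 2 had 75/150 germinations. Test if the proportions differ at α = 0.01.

p̂₁ = 0.4, p̂₂ = 0.5, pooled p̂ = 0.45. z = -1.741. Critical: ±2.576. Fail to reject H₀.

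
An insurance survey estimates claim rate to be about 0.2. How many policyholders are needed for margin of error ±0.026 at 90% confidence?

n = z²p(1-p)/E² = 1.645²×0.2×0.8/0.026² = 640.5 → n = 641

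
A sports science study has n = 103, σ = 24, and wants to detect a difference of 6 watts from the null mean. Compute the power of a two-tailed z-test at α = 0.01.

SE = σ/√n = 24/√103 = 2.365. Non-centrality λ = d/SE = 6/2.365 = 2.537. Power ≈ Φ(λ - z_{α/2}) = Φ(2.537 - 2.576) = Φ(-0.039) = 0.485.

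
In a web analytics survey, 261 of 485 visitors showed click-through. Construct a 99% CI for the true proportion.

p̂ = 0.538. CI = p̂ ± z*√(p̂(1-p̂)/n) = (0.48, 0.596)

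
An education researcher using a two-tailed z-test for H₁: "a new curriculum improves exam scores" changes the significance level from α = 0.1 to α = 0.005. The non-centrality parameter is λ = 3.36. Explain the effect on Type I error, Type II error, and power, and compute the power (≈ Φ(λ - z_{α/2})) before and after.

Decreasing α from 0.1 to 0.005:
• Type I error rate decreases (α is the Type I rate by definition).
• Critical value moves from z_{α/2} = 1.645 to 2.807, so power = Φ(λ - z_{α/2}) goes from Φ(3.36 - 1.645) = 0.957 to Φ(3.36 - 2.807) = 0.71.
• Type II error rate β = 1 - power therefore increases (0.043 → 0.29).
Appropriate when false positives are costly — here, adopting a curriculum that gives no real benefit — disruption for nothing.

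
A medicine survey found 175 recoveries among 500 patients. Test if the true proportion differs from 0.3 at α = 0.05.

p̂ = 0.35, p₀ = 0.3. z = (p̂ - p₀)/√(p₀(1-p₀)/n) = 2.44. Critical: ±1.96. Reject H₀.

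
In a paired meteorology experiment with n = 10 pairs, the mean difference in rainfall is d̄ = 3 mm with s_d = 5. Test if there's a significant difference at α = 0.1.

t = d̄/(s_d/√n) = 3/(5/√10) = 1.897. df = 9, critical t = ±1.833. Reject H₀.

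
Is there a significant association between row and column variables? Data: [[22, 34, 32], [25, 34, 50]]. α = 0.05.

χ² = 1.926. df = 2, critical = 5.991. Fail to reject H₀. No evidence of dependence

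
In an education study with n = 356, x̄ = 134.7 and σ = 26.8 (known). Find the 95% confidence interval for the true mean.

CI = x̄ ± z*(σ/√n) = 134.7 ± 1.96(26.8/√356) = 134.7 ± 2.78 = (131.92, 137.48)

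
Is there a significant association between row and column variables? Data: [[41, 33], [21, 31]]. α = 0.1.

χ² = 2.757. df = 1, critical = 2.706. Reject H₀. Variables are dependent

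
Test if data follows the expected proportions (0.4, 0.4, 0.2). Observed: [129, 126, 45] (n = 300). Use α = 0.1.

Expected: [120.0, 120.0, 60.0]. χ² = 4.725. df = 2, critical = 4.605. Reject H₀.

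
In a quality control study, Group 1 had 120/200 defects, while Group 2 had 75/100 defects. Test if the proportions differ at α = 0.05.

p̂₁ = 0.6, p̂₂ = 0.75, pooled p̂ = 0.65. z = -2.568. Critical: ±1.96. Reject H₀.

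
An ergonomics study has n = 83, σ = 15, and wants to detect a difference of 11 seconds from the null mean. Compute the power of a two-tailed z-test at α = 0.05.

SE = σ/√n = 15/√83 = 1.646. Non-centrality λ = d/SE = 11/1.646 = 6.681. Power ≈ Φ(λ - z_{α/2}) = Φ(6.681 - 1.96) = Φ(4.721) = 1.0.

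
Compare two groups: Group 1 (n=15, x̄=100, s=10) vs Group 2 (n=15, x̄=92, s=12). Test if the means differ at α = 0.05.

Pooled sp = 11.05. t = 1.984, df = 28. Critical t = ±2.048. Fail to reject H₀.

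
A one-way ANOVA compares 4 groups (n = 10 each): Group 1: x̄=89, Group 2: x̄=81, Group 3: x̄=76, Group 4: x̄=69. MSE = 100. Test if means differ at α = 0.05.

Grand mean = 78.75. SS_between = 2127.5, MS_between = 709.17. F = 7.092, F_crit ≈ 2.866. Reject H₀.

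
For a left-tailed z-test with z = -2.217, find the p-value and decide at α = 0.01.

p = P(Z < -2.217) = Φ(-2.217) ≈ 0.0133. Since p ≥ 0.01, fail to reject H₀ (not significant) at α = 0.01.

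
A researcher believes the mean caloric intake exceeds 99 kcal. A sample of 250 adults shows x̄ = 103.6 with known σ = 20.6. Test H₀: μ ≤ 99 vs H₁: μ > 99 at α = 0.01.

z = 3.531. Critical value: 2.33. Reject H₀.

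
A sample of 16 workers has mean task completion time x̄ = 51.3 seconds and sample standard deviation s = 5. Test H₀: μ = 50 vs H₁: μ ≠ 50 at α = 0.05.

t = (x̄ - μ₀)/(s/√n) = (51.3 - 50)/(5/√16) = 1.04. df = 15, critical t = ±2.131. Fail to reject H₀.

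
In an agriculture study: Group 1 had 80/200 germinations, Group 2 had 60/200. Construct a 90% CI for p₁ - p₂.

p̂₁ = 0.4, p̂₂ = 0.3. Difference = 0.1. CI = (0.022, 0.178)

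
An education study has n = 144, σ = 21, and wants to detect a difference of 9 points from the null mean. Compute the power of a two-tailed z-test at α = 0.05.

SE = σ/√n = 21/√144 = 1.75. Non-centrality λ = d/SE = 9/1.75 = 5.143. Power ≈ Φ(λ - z_{α/2}) = Φ(5.143 - 1.96) = Φ(3.183) = 0.999.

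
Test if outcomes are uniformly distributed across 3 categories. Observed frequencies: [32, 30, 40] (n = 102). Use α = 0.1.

Expected = 34 each. χ² = Σ(O-E)²/E = 1.647. df = 2, critical value = 4.605. Fail to reject H₀.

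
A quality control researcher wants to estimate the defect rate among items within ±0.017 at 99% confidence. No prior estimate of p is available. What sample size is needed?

Conservative approach: use p = 0.5 (maximizes p(1-p) = 0.25). n = z²(0.25)/E² = 2.576²×0.25/0.017² = 5740.3 → n = 5741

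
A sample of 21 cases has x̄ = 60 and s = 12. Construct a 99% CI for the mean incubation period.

CI = x̄ ± t*(s/√n) = 60 ± 2.845(12/√21) = (52.55, 67.45)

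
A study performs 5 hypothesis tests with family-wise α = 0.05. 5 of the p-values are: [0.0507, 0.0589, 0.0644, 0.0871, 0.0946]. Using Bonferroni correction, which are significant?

Bonferroni α = 0.05/5 = 0.01. None of the given p-values are significant.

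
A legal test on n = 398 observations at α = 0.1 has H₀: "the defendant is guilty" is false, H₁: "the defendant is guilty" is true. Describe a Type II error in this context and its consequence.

Type II error: failing to reject H₀ when it is false — concluding that the defendant is guilty is not supported when in fact it is. Consequence: acquitting a guilty person.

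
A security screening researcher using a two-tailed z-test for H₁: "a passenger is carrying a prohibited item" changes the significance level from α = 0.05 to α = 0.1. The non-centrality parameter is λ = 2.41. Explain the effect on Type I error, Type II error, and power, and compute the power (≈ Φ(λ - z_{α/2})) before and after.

Increasing α from 0.05 to 0.1:
• Type I error rate increases (α is the Type I rate by definition).
• Critical value moves from z_{α/2} = 1.96 to 1.645, so power = Φ(λ - z_{α/2}) goes from Φ(2.41 - 1.96) = 0.674 to Φ(2.41 - 1.645) = 0.778.
• Type II error rate β = 1 - power therefore decreases (0.326 → 0.222).
Appropriate when false negatives are costly — here, letting a prohibited item through — security breach.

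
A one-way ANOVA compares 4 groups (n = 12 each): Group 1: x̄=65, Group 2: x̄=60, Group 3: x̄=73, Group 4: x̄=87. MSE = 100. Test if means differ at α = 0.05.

Grand mean = 71.25. SS_between = 5001.0, MS_between = 1667.0. F = 16.67, F_crit ≈ 2.816. Reject H₀.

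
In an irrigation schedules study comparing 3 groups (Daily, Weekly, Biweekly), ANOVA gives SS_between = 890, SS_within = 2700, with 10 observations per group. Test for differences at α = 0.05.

df_between = 2, df_within = 27. F = MS_between/MS_within = 445.0/100.0 = 4.45. F_crit ≈ 3.354. Reject H₀. At least one mean differs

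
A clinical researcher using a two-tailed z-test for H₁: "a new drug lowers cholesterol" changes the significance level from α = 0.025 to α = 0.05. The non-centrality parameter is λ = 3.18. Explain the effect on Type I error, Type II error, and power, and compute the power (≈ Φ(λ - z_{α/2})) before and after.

Increasing α from 0.025 to 0.05:
• Type I error rate increases (α is the Type I rate by definition).
• Critical value moves from z_{α/2} = 2.241 to 1.96, so power = Φ(λ - z_{α/2}) goes from Φ(3.18 - 2.241) = 0.826 to Φ(3.18 - 1.96) = 0.889.
• Type II error rate β = 1 - power therefore decreases (0.174 → 0.111).
Appropriate when false negatives are costly — here, shelving an effective drug — patients miss out on a treatment that would have helped.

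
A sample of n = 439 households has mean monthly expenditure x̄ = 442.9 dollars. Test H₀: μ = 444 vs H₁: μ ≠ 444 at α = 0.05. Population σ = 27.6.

z = (x̄ - μ₀)/(σ/√n) = (442.9 - 444)/(27.6/√439) = -0.835. Critical value: ±1.96. Since |-0.835| ≤ 1.96, Fail to reject H₀.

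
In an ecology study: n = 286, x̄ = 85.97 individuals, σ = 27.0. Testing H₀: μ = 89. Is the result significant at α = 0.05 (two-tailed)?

z = (85.97 - 89)/(27.0/√286) = -1.898. Since |z| ≤ 1.96, not significant at α = 0.05.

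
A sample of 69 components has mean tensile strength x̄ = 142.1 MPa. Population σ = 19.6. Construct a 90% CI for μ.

CI = x̄ ± z*(σ/√n) = 142.1 ± 1.645(19.6/√69) = 142.1 ± 3.88 = (138.22, 145.98)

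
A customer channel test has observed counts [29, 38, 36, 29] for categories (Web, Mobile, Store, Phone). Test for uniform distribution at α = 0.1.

Expected = 33 each. χ² = Σ(O-E)²/E = 2.0. df = 3, critical value = 6.251. Fail to reject H₀.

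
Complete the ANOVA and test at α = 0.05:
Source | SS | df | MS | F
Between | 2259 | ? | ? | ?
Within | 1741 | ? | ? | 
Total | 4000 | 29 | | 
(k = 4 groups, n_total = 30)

df_between = 3, df_within = 26. MS_between = 753.0, MS_within = 66.96. F = 11.245, F_crit ≈ 2.975. Reject H₀.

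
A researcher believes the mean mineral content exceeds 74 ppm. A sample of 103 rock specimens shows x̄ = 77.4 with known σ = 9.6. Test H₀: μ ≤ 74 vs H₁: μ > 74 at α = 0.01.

z = 3.594. Critical value: 2.33. Reject H₀.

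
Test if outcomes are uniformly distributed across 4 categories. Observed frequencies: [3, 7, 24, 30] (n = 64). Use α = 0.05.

Expected = 16 each. χ² = Σ(O-E)²/E = 31.875. df = 3, critical value = 7.815. Reject H₀.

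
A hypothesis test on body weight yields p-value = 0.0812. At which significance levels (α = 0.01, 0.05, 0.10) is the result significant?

p = 0.0812. Significant at: α = 0.1.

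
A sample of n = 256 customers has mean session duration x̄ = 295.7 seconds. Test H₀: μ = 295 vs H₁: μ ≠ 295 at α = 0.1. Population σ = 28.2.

z = (x̄ - μ₀)/(σ/√n) = (295.7 - 295)/(28.2/√256) = 0.397. Critical value: ±1.645. Since |0.397| ≤ 1.645, Fail to reject H₀.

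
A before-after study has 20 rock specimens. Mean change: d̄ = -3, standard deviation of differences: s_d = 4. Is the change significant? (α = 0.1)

t = d̄/(s_d/√n) = -3/(4/√20) = -3.354. df = 19, critical t = ±1.729. Reject H₀.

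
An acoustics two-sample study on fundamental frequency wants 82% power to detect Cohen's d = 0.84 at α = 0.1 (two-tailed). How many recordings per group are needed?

z_{α/2} = 1.645, z_β = Φ⁻¹(0.82) = 0.915. For large effect (d = 0.84): n per group = 2(z_{α/2} + z_β)²/d² = 2(1.645 + 0.915)²/0.84² = 18.6 → 19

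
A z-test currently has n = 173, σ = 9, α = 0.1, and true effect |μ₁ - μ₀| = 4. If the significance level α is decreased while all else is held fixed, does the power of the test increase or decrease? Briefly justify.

Power decreases: a smaller α raises the critical value, so less of the H₁ sampling distribution falls in the rejection region.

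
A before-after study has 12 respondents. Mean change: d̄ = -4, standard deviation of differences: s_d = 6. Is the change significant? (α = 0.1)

t = d̄/(s_d/√n) = -4/(6/√12) = -2.309. df = 11, critical t = ±1.796. Reject H₀.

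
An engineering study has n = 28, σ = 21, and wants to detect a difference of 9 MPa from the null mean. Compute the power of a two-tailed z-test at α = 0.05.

SE = σ/√n = 21/√28 = 3.969. Non-centrality λ = d/SE = 9/3.969 = 2.268. Power ≈ Φ(λ - z_{α/2}) = Φ(2.268 - 1.96) = Φ(0.308) = 0.621.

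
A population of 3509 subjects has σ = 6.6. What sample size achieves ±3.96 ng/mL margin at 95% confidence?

Without FPC: n₀ = (1.96×6.6/3.96)² = 10.671. With FPC: n = n₀N/(n₀+N-1) = 10.6 → n = 11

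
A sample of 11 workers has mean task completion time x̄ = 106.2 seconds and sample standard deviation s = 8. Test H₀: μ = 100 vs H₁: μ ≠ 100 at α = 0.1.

t = (x̄ - μ₀)/(s/√n) = (106.2 - 100)/(8/√11) = 2.57. df = 10, critical t = ±1.812. Reject H₀.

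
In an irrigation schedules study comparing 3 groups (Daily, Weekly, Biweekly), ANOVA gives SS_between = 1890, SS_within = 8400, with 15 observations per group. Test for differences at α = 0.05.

df_between = 2, df_within = 42. F = MS_between/MS_within = 945.0/200.0 = 4.725. F_crit ≈ 3.22. Reject H₀. At least one mean differs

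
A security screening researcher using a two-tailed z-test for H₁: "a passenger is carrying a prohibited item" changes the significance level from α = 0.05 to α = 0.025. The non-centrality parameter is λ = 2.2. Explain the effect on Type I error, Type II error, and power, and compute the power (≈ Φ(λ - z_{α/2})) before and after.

Decreasing α from 0.05 to 0.025:
• Type I error rate decreases (α is the Type I rate by definition).
• Critical value moves from z_{α/2} = 1.96 to 2.241, so power = Φ(λ - z_{α/2}) goes from Φ(2.2 - 1.96) = 0.595 to Φ(2.2 - 2.241) = 0.484.
• Type II error rate β = 1 - power therefore increases (0.405 → 0.516).
Appropriate when false positives are costly — here, detaining an innocent passenger — delay and inconvenience.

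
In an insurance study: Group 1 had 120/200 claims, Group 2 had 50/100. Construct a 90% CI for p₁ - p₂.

p̂₁ = 0.6, p̂₂ = 0.5. Difference = 0.1. CI = (-0.0, 0.2)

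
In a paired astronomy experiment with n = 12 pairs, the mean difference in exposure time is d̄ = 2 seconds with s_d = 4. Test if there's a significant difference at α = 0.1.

t = d̄/(s_d/√n) = 2/(4/√12) = 1.732. df = 11, critical t = ±1.796. Fail to reject H₀.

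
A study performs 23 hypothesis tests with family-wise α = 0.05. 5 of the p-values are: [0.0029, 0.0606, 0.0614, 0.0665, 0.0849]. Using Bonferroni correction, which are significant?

Bonferroni α = 0.05/23 = 0.00217. None of the given p-values are significant.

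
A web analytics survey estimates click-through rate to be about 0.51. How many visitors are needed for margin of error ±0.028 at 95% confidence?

n = z²p(1-p)/E² = 1.96²×0.51×0.49/0.028² = 1224.5 → n = 1225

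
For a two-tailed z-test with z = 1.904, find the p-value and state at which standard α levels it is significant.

p = 2·P(Z > |1.904|) = 2·(1 - Φ(1.904)) ≈ 0.0569. Significant at α = 0.1.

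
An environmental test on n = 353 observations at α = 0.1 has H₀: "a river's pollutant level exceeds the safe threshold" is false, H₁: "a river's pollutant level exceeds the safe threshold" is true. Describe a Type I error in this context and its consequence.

Type I error: rejecting H₀ when it is true — concluding that a river's pollutant level exceeds the safe threshold when in fact it is not. Consequence: shutting down a compliant factory unnecessarily.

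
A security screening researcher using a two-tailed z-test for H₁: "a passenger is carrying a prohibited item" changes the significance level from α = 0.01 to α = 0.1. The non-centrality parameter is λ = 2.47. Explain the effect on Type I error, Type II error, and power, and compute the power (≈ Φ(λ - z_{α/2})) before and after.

Increasing α from 0.01 to 0.1:
• Type I error rate increases (α is the Type I rate by definition).
• Critical value moves from z_{α/2} = 2.576 to 1.645, so power = Φ(λ - z_{α/2}) goes from Φ(2.47 - 2.576) = 0.458 to Φ(2.47 - 1.645) = 0.795.
• Type II error rate β = 1 - power therefore decreases (0.542 → 0.205).
Appropriate when false negatives are costly — here, letting a prohibited item through — security breach.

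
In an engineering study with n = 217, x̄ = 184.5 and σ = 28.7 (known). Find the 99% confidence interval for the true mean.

CI = x̄ ± z*(σ/√n) = 184.5 ± 2.576(28.7/√217) = 184.5 ± 5.02 = (179.48, 189.52)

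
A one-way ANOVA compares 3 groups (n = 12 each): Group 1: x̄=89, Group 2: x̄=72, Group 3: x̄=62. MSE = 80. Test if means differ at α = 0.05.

Grand mean = 74.33. SS_between = 4472.0, MS_between = 2236.0. F = 27.95, F_crit ≈ 3.285. Reject H₀.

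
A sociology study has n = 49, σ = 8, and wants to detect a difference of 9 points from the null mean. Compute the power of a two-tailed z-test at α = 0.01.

SE = σ/√n = 8/√49 = 1.143. Non-centrality λ = d/SE = 9/1.143 = 7.875. Power ≈ Φ(λ - z_{α/2}) = Φ(7.875 - 2.576) = Φ(5.299) = 1.0.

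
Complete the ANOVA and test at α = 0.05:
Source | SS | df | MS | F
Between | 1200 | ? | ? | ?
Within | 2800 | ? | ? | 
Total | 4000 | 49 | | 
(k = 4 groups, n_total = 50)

df_between = 3, df_within = 46. MS_between = 400.0, MS_within = 60.87. F = 6.571, F_crit ≈ 2.807. Reject H₀.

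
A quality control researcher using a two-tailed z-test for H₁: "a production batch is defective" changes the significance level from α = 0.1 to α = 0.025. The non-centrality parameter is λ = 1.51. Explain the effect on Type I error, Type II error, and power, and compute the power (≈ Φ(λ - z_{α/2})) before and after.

Decreasing α from 0.1 to 0.025:
• Type I error rate decreases (α is the Type I rate by definition).
• Critical value moves from z_{α/2} = 1.645 to 2.241, so power = Φ(λ - z_{α/2}) goes from Φ(1.51 - 1.645) = 0.446 to Φ(1.51 - 2.241) = 0.232.
• Type II error rate β = 1 - power therefore increases (0.554 → 0.768).
Appropriate when false positives are costly — here, scrapping a good batch — wasted material and cost for no reason.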